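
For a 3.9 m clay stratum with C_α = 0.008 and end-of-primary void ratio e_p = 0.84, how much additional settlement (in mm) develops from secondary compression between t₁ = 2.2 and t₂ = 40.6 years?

S_s ≈ 21.5 mm

Secondary compression: S_s = C_α·H/(1+e_p)·log₁₀(t₂/t₁)
S_s = 0.008×3.9/(1+0.84)×log₁₀(40.6/2.2)
    = 0.01696 × 1.266 = 0.02147 m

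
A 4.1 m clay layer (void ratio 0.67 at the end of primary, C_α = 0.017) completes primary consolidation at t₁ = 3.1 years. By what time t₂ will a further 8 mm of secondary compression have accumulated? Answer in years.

S_s = C_α·H/(1+e_p)·log₁₀(t₂/t₁) ⇒ log₁₀(t₂/t₁) = S_s·(1+e_p)/(C_α·H).
log₁₀(t₂/t₁) = 0.008 × (1+0.67) / (0.017×4.1) = 0.1917
t₂ = t₁ × 10^0.1917 = 3.1 × 1.555 = 4.82 years

t₂ ≈ 4.82 years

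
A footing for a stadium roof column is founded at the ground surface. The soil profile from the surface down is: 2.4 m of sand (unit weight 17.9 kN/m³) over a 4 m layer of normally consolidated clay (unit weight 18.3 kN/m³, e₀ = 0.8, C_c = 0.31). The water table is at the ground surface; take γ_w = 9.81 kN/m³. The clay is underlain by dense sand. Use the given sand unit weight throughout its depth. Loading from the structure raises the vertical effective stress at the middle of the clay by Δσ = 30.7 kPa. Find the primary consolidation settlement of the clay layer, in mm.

S_c ≈ 183 mm

Mid-depth of clay below the ground surface: z = 2.4 + 4/2 = 4.4 m.
Total vertical stress at mid-clay: σ_v = 17.9×2.4 + 18.3×2 = 79.56 kPa.
Pore pressure: u = 9.81×(4.4 − 0) = 43.164 kPa.
Initial effective stress: σ'_0 = σ_v − u = 79.56 − 43.164 = 36.396 kPa.
Final effective stress: σ'_f = σ'_0 + Δσ = 36.396 + 30.7 = 67.096 kPa.
Normally consolidated clay, so the full stress increment lies on the virgin compression line:
S_c = C_c·H/(1+e₀)·log₁₀(σ'_f/σ'_0) = 0.31×4/(1+0.8)×log₁₀(67.096/36.396)
    = 0.68889 × 0.26564 = 0.183 m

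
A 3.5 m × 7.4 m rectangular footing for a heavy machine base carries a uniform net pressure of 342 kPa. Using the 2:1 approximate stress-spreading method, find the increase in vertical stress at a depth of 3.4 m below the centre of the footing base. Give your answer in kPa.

By the 2:1 method the load spreads at 1 horizontal : 2 vertical, so at depth z the loaded area has grown by z in each plan dimension:
Δσ = qBL/((B+z)(L+z)) = 342×3.5×7.4/((3.5+3.4)(7.4+3.4)) = 118.86 kPa

Δσ_z ≈ 119 kPa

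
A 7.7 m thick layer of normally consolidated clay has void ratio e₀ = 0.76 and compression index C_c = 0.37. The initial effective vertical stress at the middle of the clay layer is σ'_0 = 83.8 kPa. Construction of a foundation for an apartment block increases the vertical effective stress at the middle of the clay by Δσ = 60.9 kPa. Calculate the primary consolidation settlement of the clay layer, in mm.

Final effective stress: σ'_f = σ'_0 + Δσ = 83.8 + 60.9 = 144.7 kPa.
Normally consolidated clay, so the full stress increment lies on the virgin compression line:
S_c = C_c·H/(1+e₀)·log₁₀(σ'_f/σ'_0) = 0.37×7.7/(1+0.76)×log₁₀(144.7/83.8)
    = 1.6188 × 0.23722 = 0.384 m

S_c ≈ 384 mm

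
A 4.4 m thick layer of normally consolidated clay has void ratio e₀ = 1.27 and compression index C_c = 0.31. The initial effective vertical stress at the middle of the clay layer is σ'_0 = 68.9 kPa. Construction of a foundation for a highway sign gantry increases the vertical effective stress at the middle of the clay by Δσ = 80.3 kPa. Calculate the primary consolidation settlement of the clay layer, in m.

Final effective stress: σ'_f = σ'_0 + Δσ = 68.9 + 80.3 = 149.2 kPa.
Normally consolidated clay, so the full stress increment lies on the virgin compression line:
S_c = C_c·H/(1+e₀)·log₁₀(σ'_f/σ'_0) = 0.31×4.4/(1+1.27)×log₁₀(149.2/68.9)
    = 0.60088 × 0.33555 = 0.2016 m

S_c ≈ 0.202 m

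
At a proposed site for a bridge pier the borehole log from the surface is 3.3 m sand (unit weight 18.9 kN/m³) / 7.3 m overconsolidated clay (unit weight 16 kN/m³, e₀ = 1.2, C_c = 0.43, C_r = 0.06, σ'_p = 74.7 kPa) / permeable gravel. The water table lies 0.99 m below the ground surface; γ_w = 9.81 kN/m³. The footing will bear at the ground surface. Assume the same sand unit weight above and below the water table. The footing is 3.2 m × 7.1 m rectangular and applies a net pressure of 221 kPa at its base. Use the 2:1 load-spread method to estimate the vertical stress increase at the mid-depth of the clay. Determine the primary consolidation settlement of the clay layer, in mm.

S_c ≈ 181 mm

Mid-depth of clay below the ground surface: z = 3.3 + 7.3/2 = 6.95 m.
Total vertical stress at mid-clay: σ_v = 18.9×3.3 + 16×3.65 = 120.77 kPa.
Pore pressure: u = 9.81×(6.95 − 0.99) = 58.468 kPa.
Initial effective stress: σ'_0 = σ_v − u = 120.77 − 58.468 = 62.302 kPa.
Stress increase at mid-clay by the 2:1 spreading method:
Δσ = qBL/((B+z)(L+z)) = 221×3.2×7.1/((3.2+6.95)(7.1+6.95)) = 35.209 kPa
Final effective stress: σ'_f = 62.302 + 35.209 = 97.511 kPa.
σ'_f = 97.511 > σ'_p = 74.7 kPa, so the stress path crosses the preconsolidation pressure — recompression up to σ'_p, then virgin compression beyond:
S_c = H/(1+e₀)·[C_r·log₁₀(σ'_p/σ'_0) + C_c·log₁₀(σ'_f/σ'_p)]
    = 7.3/2.2 × [0.06×log₁₀(74.7/62.302) + 0.43×log₁₀(97.511/74.7)]
    = 3.3182 × [0.0047291 + 0.049765] = 0.1808 m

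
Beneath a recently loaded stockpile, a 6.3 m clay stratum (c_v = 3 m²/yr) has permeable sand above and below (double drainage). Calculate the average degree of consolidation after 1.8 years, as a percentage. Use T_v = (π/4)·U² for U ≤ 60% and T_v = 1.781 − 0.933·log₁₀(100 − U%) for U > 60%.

Drainage path length: H_d = H/2 = 3.15 m (double drainage).
T_v = c_v·t/H_d² = 3×1.8/3.15² = 0.54422.
T_v = 0.54422 corresponds to the U > 60% branch:
U = 1 − 10^((1.781 − T_v)/0.933)/100 = 0.7884

U ≈ 78.8 %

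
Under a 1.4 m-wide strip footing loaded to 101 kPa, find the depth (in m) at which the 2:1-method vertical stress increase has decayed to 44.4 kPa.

z ≈ 1.78 m

2:1 spreading — at depth z the loaded area has grown by z in each plan dimension:
qB/(B+z) = Δσ_z ⇒ z = qB/Δσ_z − B = 101×1.4/44.4 − 1.4 = 1.785 m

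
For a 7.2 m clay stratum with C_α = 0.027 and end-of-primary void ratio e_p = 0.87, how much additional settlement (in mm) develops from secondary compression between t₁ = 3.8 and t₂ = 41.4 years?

Secondary compression: S_s = C_α·H/(1+e_p)·log₁₀(t₂/t₁)
S_s = 0.027×7.2/(1+0.87)×log₁₀(41.4/3.8)
    = 0.104 × 1.037 = 0.1078 m

S_s ≈ 108 mm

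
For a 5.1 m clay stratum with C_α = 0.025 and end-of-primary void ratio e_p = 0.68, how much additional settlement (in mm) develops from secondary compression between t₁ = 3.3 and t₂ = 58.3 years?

S_s ≈ 94.7 mm

Secondary compression: S_s = C_α·H/(1+e_p)·log₁₀(t₂/t₁)
S_s = 0.025×5.1/(1+0.68)×log₁₀(58.3/3.3)
    = 0.07589 × 1.247 = 0.09465 m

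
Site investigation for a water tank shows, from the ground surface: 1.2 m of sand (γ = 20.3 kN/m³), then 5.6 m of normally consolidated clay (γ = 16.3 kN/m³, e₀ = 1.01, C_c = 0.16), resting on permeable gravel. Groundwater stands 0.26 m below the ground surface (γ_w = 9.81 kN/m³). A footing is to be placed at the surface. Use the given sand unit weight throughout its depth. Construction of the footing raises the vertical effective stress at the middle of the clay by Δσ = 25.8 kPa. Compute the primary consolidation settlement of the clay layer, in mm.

Mid-depth of clay below the ground surface: z = 1.2 + 5.6/2 = 4 m.
Total vertical stress at mid-clay: σ_v = 20.3×1.2 + 16.3×2.8 = 70 kPa.
Pore pressure: u = 9.81×(4 − 0.26) = 36.689 kPa.
Initial effective stress: σ'_0 = σ_v − u = 70 − 36.689 = 33.311 kPa.
Final effective stress: σ'_f = σ'_0 + Δσ = 33.311 + 25.8 = 59.111 kPa.
Normally consolidated clay, so the full stress increment lies on the virgin compression line:
S_c = C_c·H/(1+e₀)·log₁₀(σ'_f/σ'_0) = 0.16×5.6/(1+1.01)×log₁₀(59.111/33.311)
    = 0.44577 × 0.24908 = 0.111 m

S_c ≈ 111 mm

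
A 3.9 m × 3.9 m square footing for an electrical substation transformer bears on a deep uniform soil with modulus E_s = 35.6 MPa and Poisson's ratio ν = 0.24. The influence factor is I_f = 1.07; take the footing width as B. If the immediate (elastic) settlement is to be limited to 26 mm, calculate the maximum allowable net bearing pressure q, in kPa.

q ≈ 235 kPa

E_s = 35.6 MPa = 35600 kPa.
S_e = q·B·(1−ν²)/E_s · I_f  ⇒  q = S_e·E_s / (B·(1−ν²)·I_f).
q = 0.026 × 35600 / (3.9 × 0.9424 × 1.07) = 235.4 kPa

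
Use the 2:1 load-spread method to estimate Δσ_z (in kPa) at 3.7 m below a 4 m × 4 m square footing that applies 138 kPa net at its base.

Δσ_z ≈ 37.2 kPa

By the 2:1 method the load spreads at 1 horizontal : 2 vertical, so at depth z the loaded area has grown by z in each plan dimension:
Δσ = qBL/((B+z)(L+z)) = 138×4×4/((4+3.7)(4+3.7)) = 37.241 kPa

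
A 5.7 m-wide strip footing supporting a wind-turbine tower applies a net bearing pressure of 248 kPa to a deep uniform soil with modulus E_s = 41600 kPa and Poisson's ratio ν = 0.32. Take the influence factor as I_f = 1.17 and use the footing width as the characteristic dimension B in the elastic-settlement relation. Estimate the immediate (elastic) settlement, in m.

S_e ≈ 0.0357 m

Immediate (elastic) settlement: S_e = q·B·(1−ν²)/E_s · I_f.
S_e = 248 × 5.7 × (1 − 0.32²) / 41600 × 1.17
    = 248 × 5.7 × 0.8976 / 41600 × 1.17
    = 0.03569 m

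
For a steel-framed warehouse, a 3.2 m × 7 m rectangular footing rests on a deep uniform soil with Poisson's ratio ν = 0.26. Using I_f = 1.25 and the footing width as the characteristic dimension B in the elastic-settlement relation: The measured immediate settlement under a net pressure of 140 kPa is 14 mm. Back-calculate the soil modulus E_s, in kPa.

E_s ≈ 37300 kPa

S_e = q·B·(1−ν²)/E_s · I_f  ⇒  E_s = q·B·(1−ν²)·I_f / S_e.
E_s = 140 × 3.2 × 0.9324 × 1.25 / 0.014 = 37300 kPa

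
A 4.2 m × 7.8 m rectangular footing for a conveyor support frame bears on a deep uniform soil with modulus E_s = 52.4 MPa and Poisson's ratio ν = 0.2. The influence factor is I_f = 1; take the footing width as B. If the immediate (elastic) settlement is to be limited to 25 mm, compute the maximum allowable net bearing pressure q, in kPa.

q ≈ 325 kPa

E_s = 52.4 MPa = 52400 kPa.
S_e = q·B·(1−ν²)/E_s · I_f  ⇒  q = S_e·E_s / (B·(1−ν²)·I_f).
q = 0.025 × 52400 / (4.2 × 0.96 × 1) = 324.9 kPa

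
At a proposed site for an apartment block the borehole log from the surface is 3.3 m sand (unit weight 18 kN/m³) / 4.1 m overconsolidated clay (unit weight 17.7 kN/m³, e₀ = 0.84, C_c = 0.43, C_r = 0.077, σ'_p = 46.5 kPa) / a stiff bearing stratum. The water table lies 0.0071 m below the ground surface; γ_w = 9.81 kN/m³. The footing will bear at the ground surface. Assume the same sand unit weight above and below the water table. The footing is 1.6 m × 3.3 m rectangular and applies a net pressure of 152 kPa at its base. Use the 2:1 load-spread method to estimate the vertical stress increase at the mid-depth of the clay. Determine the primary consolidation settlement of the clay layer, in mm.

Mid-depth of clay below the ground surface: z = 3.3 + 4.1/2 = 5.35 m.
Total vertical stress at mid-clay: σ_v = 18×3.3 + 17.7×2.05 = 95.685 kPa.
Pore pressure: u = 9.81×(5.35 − 0.0071) = 52.415 kPa.
Initial effective stress: σ'_0 = σ_v − u = 95.685 − 52.415 = 43.27 kPa.
Stress increase at mid-clay by the 2:1 spreading method:
Δσ = qBL/((B+z)(L+z)) = 152×1.6×3.3/((1.6+5.35)(3.3+5.35)) = 13.35 kPa
Final effective stress: σ'_f = 43.27 + 13.35 = 56.62 kPa.
σ'_f = 56.62 > σ'_p = 46.5 kPa, so the stress path crosses the preconsolidation pressure — recompression up to σ'_p, then virgin compression beyond:
S_c = H/(1+e₀)·[C_r·log₁₀(σ'_p/σ'_0) + C_c·log₁₀(σ'_f/σ'_p)]
    = 4.1/1.84 × [0.077×log₁₀(46.5/43.27) + 0.43×log₁₀(56.62/46.5)]
    = 2.2283 × [0.0024075 + 0.036772] = 0.0873 m

S_c ≈ 87.3 mm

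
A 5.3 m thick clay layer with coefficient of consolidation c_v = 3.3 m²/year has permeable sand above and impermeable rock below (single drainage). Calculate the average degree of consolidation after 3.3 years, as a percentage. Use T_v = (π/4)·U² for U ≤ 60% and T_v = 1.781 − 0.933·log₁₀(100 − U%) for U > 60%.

Drainage path length: H_d = H = 5.3 m (single drainage).
T_v = c_v·t/H_d² = 3.3×3.3/5.3² = 0.38768.
T_v = 0.38768 corresponds to the U > 60% branch:
U = 1 − 10^((1.781 − T_v)/0.933)/100 = 0.6886

U ≈ 68.9 %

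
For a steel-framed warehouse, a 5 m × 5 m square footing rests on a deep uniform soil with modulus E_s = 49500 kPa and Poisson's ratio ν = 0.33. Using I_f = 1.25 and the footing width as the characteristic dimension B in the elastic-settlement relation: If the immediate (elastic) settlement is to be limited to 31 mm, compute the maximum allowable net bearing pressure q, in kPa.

q ≈ 276 kPa

S_e = q·B·(1−ν²)/E_s · I_f  ⇒  q = S_e·E_s / (B·(1−ν²)·I_f).
q = 0.031 × 49500 / (5 × 0.8911 × 1.25) = 275.5 kPa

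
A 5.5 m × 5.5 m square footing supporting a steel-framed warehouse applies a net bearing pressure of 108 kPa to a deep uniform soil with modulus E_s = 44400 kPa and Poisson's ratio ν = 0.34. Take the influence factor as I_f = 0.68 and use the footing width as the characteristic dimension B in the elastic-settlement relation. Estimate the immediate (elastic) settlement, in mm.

Immediate (elastic) settlement: S_e = q·B·(1−ν²)/E_s · I_f.
S_e = 108 × 5.5 × (1 − 0.34²) / 44400 × 0.68
    = 108 × 5.5 × 0.8844 / 44400 × 0.68
    = 0.008046 m = 8.046 mm

S_e ≈ 8.05 mm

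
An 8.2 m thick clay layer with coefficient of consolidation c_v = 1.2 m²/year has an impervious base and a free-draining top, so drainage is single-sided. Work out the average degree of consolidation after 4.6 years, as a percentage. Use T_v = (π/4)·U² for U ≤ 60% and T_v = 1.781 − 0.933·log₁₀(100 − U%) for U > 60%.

U ≈ 32.3 %

Drainage path length: H_d = H = 8.2 m (single drainage).
T_v = c_v·t/H_d² = 1.2×4.6/8.2² = 0.082094.
T_v = 0.082094 corresponds to the U ≤ 60% branch:
U = √(4T_v/π) = 0.3233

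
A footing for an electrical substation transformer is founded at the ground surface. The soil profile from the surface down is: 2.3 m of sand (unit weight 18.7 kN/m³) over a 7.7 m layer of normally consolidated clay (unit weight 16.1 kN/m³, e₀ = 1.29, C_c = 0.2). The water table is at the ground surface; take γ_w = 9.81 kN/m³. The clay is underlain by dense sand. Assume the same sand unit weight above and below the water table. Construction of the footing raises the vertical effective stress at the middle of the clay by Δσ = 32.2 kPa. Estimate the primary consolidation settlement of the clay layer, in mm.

Mid-depth of clay below the ground surface: z = 2.3 + 7.7/2 = 6.15 m.
Total vertical stress at mid-clay: σ_v = 18.7×2.3 + 16.1×3.85 = 105 kPa.
Pore pressure: u = 9.81×(6.15 − 0) = 60.332 kPa.
Initial effective stress: σ'_0 = σ_v − u = 105 − 60.332 = 44.668 kPa.
Final effective stress: σ'_f = σ'_0 + Δσ = 44.668 + 32.2 = 76.868 kPa.
Normally consolidated clay, so the full stress increment lies on the virgin compression line:
S_c = C_c·H/(1+e₀)·log₁₀(σ'_f/σ'_0) = 0.2×7.7/(1+1.29)×log₁₀(76.868/44.668)
    = 0.67249 × 0.23575 = 0.1585 m

S_c ≈ 159 mm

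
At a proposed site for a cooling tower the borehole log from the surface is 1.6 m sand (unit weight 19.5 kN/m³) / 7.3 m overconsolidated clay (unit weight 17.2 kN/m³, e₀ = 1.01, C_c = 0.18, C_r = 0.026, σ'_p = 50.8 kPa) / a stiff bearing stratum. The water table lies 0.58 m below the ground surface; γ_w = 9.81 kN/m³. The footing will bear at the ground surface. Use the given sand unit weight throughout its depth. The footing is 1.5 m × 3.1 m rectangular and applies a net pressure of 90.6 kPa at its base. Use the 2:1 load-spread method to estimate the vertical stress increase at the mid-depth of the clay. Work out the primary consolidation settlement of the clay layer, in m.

S_c ≈ 0.028 m

Mid-depth of clay below the ground surface: z = 1.6 + 7.3/2 = 5.25 m.
Total vertical stress at mid-clay: σ_v = 19.5×1.6 + 17.2×3.65 = 93.98 kPa.
Pore pressure: u = 9.81×(5.25 − 0.58) = 45.813 kPa.
Initial effective stress: σ'_0 = σ_v − u = 93.98 − 45.813 = 48.167 kPa.
Stress increase at mid-clay by the 2:1 spreading method:
Δσ = qBL/((B+z)(L+z)) = 90.6×1.5×3.1/((1.5+5.25)(3.1+5.25)) = 7.4747 kPa
Final effective stress: σ'_f = 48.167 + 7.4747 = 55.642 kPa.
σ'_f = 55.642 > σ'_p = 50.8 kPa, so the stress path crosses the preconsolidation pressure — recompression up to σ'_p, then virgin compression beyond:
S_c = H/(1+e₀)·[C_r·log₁₀(σ'_p/σ'_0) + C_c·log₁₀(σ'_f/σ'_p)]
    = 7.3/2.01 × [0.026×log₁₀(50.8/48.167) + 0.18×log₁₀(55.642/50.8)]
    = 3.6318 × [0.00060097 + 0.007117] = 0.02803 m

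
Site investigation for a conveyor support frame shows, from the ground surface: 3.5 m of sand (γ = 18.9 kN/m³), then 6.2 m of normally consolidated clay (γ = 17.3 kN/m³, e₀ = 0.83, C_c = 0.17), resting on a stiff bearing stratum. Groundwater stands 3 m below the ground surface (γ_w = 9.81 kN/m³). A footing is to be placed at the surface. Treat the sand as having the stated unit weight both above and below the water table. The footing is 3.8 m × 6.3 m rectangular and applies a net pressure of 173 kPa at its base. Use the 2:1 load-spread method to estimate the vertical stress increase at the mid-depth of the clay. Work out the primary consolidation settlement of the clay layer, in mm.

Mid-depth of clay below the ground surface: z = 3.5 + 6.2/2 = 6.6 m.
Total vertical stress at mid-clay: σ_v = 18.9×3.5 + 17.3×3.1 = 119.78 kPa.
Pore pressure: u = 9.81×(6.6 − 3) = 35.316 kPa.
Initial effective stress: σ'_0 = σ_v − u = 119.78 − 35.316 = 84.464 kPa.
Stress increase at mid-clay by the 2:1 spreading method:
Δσ = qBL/((B+z)(L+z)) = 173×3.8×6.3/((3.8+6.6)(6.3+6.6)) = 30.871 kPa
Final effective stress: σ'_f = σ'_0 + Δσ = 84.464 + 30.871 = 115.33 kPa.
Normally consolidated clay, so the full stress increment lies on the virgin compression line:
S_c = C_c·H/(1+e₀)·log₁₀(σ'_f/σ'_0) = 0.17×6.2/(1+0.83)×log₁₀(115.33/84.464)
    = 0.57596 × 0.13527 = 0.07791 m

S_c ≈ 77.9 mm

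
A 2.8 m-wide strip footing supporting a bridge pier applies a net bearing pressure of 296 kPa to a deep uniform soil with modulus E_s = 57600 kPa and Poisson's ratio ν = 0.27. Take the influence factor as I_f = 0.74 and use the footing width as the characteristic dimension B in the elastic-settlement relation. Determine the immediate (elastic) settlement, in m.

Immediate (elastic) settlement: S_e = q·B·(1−ν²)/E_s · I_f.
S_e = 296 × 2.8 × (1 − 0.27²) / 57600 × 0.74
    = 296 × 2.8 × 0.9271 / 57600 × 0.74
    = 0.009872 m

S_e ≈ 0.00987 m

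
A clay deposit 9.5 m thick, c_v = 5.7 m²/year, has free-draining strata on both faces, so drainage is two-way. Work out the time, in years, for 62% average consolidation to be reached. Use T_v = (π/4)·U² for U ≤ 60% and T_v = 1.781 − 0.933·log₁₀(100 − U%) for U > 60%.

t ≈ 1.22 years

Drainage path length: H_d = H/2 = 4.75 m (double drainage).
U > 60%: T_v = 1.781 − 0.933·log₁₀(100 − 62) = 0.30706.
t = T_v·H_d²/c_v = 0.30706×4.75²/5.7 = 1.215 years.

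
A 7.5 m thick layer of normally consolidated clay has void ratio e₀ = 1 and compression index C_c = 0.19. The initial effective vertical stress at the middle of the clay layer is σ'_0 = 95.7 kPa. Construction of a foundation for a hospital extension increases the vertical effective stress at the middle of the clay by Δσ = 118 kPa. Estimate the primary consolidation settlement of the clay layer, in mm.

Final effective stress: σ'_f = σ'_0 + Δσ = 95.7 + 118 = 213.7 kPa.
Normally consolidated clay, so the full stress increment lies on the virgin compression line:
S_c = C_c·H/(1+e₀)·log₁₀(σ'_f/σ'_0) = 0.19×7.5/(1+1)×log₁₀(213.7/95.7)
    = 0.7125 × 0.34889 = 0.2486 m

S_c ≈ 249 mm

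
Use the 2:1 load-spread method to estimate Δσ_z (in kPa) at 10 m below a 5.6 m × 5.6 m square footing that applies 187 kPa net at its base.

By the 2:1 method the load spreads at 1 horizontal : 2 vertical, so at depth z the loaded area has grown by z in each plan dimension:
Δσ = qBL/((B+z)(L+z)) = 187×5.6×5.6/((5.6+10)(5.6+10)) = 24.097 kPa

Δσ_z ≈ 24.1 kPa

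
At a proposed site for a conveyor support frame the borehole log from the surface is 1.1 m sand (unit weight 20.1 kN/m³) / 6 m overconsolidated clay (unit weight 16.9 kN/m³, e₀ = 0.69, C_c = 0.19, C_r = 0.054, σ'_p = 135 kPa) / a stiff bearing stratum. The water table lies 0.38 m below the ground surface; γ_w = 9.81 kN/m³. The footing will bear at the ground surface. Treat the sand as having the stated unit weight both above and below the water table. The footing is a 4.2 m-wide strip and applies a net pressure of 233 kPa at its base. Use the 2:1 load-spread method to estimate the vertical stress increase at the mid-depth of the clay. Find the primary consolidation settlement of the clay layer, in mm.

S_c ≈ 148 mm

Mid-depth of clay below the ground surface: z = 1.1 + 6/2 = 4.1 m.
Total vertical stress at mid-clay: σ_v = 20.1×1.1 + 16.9×3 = 72.81 kPa.
Pore pressure: u = 9.81×(4.1 − 0.38) = 36.493 kPa.
Initial effective stress: σ'_0 = σ_v − u = 72.81 − 36.493 = 36.317 kPa.
Stress increase at mid-clay by the 2:1 spreading method:
Δσ = qB/(B+z) = 233×4.2/(4.2+4.1) = 117.9 kPa
Final effective stress: σ'_f = 36.317 + 117.9 = 154.22 kPa.
σ'_f = 154.22 > σ'_p = 135 kPa, so the stress path crosses the preconsolidation pressure — recompression up to σ'_p, then virgin compression beyond:
S_c = H/(1+e₀)·[C_r·log₁₀(σ'_p/σ'_0) + C_c·log₁₀(σ'_f/σ'_p)]
    = 6/1.69 × [0.054×log₁₀(135/36.317) + 0.19×log₁₀(154.22/135)]
    = 3.5503 × [0.030792 + 0.010983] = 0.1483 m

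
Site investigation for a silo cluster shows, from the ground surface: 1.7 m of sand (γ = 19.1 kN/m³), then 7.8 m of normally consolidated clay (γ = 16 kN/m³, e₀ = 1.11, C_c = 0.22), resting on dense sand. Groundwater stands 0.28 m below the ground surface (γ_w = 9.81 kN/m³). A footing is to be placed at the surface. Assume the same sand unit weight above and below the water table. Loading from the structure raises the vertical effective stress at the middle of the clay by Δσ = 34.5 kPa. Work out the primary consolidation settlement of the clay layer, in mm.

Mid-depth of clay below the ground surface: z = 1.7 + 7.8/2 = 5.6 m.
Total vertical stress at mid-clay: σ_v = 19.1×1.7 + 16×3.9 = 94.87 kPa.
Pore pressure: u = 9.81×(5.6 − 0.28) = 52.189 kPa.
Initial effective stress: σ'_0 = σ_v − u = 94.87 − 52.189 = 42.681 kPa.
Final effective stress: σ'_f = σ'_0 + Δσ = 42.681 + 34.5 = 77.181 kPa.
Normally consolidated clay, so the full stress increment lies on the virgin compression line:
S_c = C_c·H/(1+e₀)·log₁₀(σ'_f/σ'_0) = 0.22×7.8/(1+1.11)×log₁₀(77.181/42.681)
    = 0.81327 × 0.25728 = 0.2092 m

S_c ≈ 209 mm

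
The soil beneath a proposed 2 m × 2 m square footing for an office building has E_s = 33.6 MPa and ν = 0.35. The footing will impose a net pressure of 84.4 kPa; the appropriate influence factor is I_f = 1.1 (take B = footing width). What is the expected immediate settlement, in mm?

S_e ≈ 4.85 mm

Immediate (elastic) settlement: S_e = q·B·(1−ν²)/E_s · I_f.
E_s = 33.6 MPa = 33600 kPa.
S_e = 84.4 × 2 × (1 − 0.35²) / 33600 × 1.1
    = 84.4 × 2 × 0.8775 / 33600 × 1.1
    = 0.004849 m = 4.849 mm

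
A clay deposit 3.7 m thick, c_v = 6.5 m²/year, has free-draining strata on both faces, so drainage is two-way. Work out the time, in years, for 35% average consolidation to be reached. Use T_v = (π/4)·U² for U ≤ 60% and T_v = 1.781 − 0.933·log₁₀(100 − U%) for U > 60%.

t ≈ 0.0507 years

Drainage path length: H_d = H/2 = 1.85 m (double drainage).
U ≤ 60%: T_v = (π/4)·U² = (π/4)×0.35² = 0.096211.
t = T_v·H_d²/c_v = 0.096211×1.85²/6.5 = 0.05066 years.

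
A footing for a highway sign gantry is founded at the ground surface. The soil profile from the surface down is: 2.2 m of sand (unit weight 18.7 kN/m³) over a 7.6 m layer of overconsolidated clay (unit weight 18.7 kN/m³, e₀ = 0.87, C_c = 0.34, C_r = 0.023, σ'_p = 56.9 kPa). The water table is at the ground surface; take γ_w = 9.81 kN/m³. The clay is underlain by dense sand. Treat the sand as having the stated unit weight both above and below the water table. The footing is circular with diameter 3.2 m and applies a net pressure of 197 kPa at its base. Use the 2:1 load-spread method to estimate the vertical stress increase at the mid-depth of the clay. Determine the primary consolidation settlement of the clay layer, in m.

Mid-depth of clay below the ground surface: z = 2.2 + 7.6/2 = 6 m.
Total vertical stress at mid-clay: σ_v = 18.7×2.2 + 18.7×3.8 = 112.2 kPa.
Pore pressure: u = 9.81×(6 − 0) = 58.86 kPa.
Initial effective stress: σ'_0 = σ_v − u = 112.2 − 58.86 = 53.34 kPa.
Stress increase at mid-clay by the 2:1 spreading method:
Δσ ≈ qD²/(D+z)² = 197×3.2²/(3.2+6)² = 23.834 kPa
Final effective stress: σ'_f = 53.34 + 23.834 = 77.174 kPa.
σ'_f = 77.174 > σ'_p = 56.9 kPa, so the stress path crosses the preconsolidation pressure — recompression up to σ'_p, then virgin compression beyond:
S_c = H/(1+e₀)·[C_r·log₁₀(σ'_p/σ'_0) + C_c·log₁₀(σ'_f/σ'_p)]
    = 7.6/1.87 × [0.023×log₁₀(56.9/53.34) + 0.34×log₁₀(77.174/56.9)]
    = 4.0642 × [0.00064536 + 0.045002] = 0.1855 m

S_c ≈ 0.186 m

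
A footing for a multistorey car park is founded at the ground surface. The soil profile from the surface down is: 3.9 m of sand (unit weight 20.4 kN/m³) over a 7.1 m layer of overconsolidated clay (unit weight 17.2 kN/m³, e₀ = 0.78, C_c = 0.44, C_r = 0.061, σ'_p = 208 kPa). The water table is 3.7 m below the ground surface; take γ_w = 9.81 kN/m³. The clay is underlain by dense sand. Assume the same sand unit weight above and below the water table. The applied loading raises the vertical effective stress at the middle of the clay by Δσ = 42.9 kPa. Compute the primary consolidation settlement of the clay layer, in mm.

S_c ≈ 36.5 mm

Mid-depth of clay below the ground surface: z = 3.9 + 7.1/2 = 7.45 m.
Total vertical stress at mid-clay: σ_v = 20.4×3.9 + 17.2×3.55 = 140.62 kPa.
Pore pressure: u = 9.81×(7.45 − 3.7) = 36.788 kPa.
Initial effective stress: σ'_0 = σ_v − u = 140.62 − 36.788 = 103.83 kPa.
Final effective stress: σ'_f = 103.83 + 42.9 = 146.73 kPa.
σ'_f = 146.73 ≤ σ'_p = 208 kPa, so the clay remains overconsolidated and only the recompression index applies:
S_c = C_r·H/(1+e₀)·log₁₀(σ'_f/σ'_0) = 0.061×7.1/1.78×log₁₀(146.73/103.83)
    = 0.24332 × 0.1502 = 0.03655 m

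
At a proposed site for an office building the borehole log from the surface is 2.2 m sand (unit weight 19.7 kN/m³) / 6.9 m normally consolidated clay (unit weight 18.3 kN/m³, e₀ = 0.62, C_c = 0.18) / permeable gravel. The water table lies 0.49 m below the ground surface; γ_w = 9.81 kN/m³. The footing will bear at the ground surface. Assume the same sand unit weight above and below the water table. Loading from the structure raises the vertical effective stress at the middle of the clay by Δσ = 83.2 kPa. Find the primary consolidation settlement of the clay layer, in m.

Mid-depth of clay below the ground surface: z = 2.2 + 6.9/2 = 5.65 m.
Total vertical stress at mid-clay: σ_v = 19.7×2.2 + 18.3×3.45 = 106.48 kPa.
Pore pressure: u = 9.81×(5.65 − 0.49) = 50.62 kPa.
Initial effective stress: σ'_0 = σ_v − u = 106.48 − 50.62 = 55.86 kPa.
Final effective stress: σ'_f = σ'_0 + Δσ = 55.86 + 83.2 = 139.06 kPa.
Normally consolidated clay, so the full stress increment lies on the virgin compression line:
S_c = C_c·H/(1+e₀)·log₁₀(σ'_f/σ'_0) = 0.18×6.9/(1+0.62)×log₁₀(139.06/55.86)
    = 0.76667 × 0.3961 = 0.3037 m

S_c ≈ 0.304 m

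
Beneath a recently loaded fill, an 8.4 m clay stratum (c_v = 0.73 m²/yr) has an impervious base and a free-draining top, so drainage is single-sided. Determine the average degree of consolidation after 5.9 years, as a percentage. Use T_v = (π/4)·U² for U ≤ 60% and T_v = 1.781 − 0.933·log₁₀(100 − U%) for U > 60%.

Drainage path length: H_d = H = 8.4 m (single drainage).
T_v = c_v·t/H_d² = 0.73×5.9/8.4² = 0.06104.
T_v = 0.06104 corresponds to the U ≤ 60% branch:
U = √(4T_v/π) = 0.2788

U ≈ 27.9 %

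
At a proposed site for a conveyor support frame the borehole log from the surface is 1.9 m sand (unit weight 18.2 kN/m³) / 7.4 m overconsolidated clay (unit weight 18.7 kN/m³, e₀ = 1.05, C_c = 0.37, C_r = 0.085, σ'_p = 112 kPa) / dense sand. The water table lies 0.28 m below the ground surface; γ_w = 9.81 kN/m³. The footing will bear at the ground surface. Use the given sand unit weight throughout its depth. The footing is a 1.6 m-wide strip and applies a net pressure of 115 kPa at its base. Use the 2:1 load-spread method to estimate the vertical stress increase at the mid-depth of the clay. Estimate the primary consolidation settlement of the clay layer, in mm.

S_c ≈ 53.6 mm

Mid-depth of clay below the ground surface: z = 1.9 + 7.4/2 = 5.6 m.
Total vertical stress at mid-clay: σ_v = 18.2×1.9 + 18.7×3.7 = 103.77 kPa.
Pore pressure: u = 9.81×(5.6 − 0.28) = 52.189 kPa.
Initial effective stress: σ'_0 = σ_v − u = 103.77 − 52.189 = 51.581 kPa.
Stress increase at mid-clay by the 2:1 spreading method:
Δσ = qB/(B+z) = 115×1.6/(1.6+5.6) = 25.556 kPa
Final effective stress: σ'_f = 51.581 + 25.556 = 77.137 kPa.
σ'_f = 77.137 ≤ σ'_p = 112 kPa, so the clay remains overconsolidated and only the recompression index applies:
S_c = C_r·H/(1+e₀)·log₁₀(σ'_f/σ'_0) = 0.085×7.4/2.05×log₁₀(77.137/51.581)
    = 0.30683 × 0.17477 = 0.05363 m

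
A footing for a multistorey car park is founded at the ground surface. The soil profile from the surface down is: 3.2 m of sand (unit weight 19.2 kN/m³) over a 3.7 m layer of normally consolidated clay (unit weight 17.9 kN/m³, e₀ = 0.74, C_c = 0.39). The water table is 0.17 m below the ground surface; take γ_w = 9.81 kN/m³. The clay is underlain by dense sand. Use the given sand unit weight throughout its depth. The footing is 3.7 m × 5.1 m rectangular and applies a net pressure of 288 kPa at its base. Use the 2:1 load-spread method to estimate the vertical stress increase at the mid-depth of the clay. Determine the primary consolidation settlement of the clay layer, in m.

Mid-depth of clay below the ground surface: z = 3.2 + 3.7/2 = 5.05 m.
Total vertical stress at mid-clay: σ_v = 19.2×3.2 + 17.9×1.85 = 94.555 kPa.
Pore pressure: u = 9.81×(5.05 − 0.17) = 47.873 kPa.
Initial effective stress: σ'_0 = σ_v − u = 94.555 − 47.873 = 46.682 kPa.
Stress increase at mid-clay by the 2:1 spreading method:
Δσ = qBL/((B+z)(L+z)) = 288×3.7×5.1/((3.7+5.05)(5.1+5.05)) = 61.191 kPa
Final effective stress: σ'_f = σ'_0 + Δσ = 46.682 + 61.191 = 107.87 kPa.
Normally consolidated clay, so the full stress increment lies on the virgin compression line:
S_c = C_c·H/(1+e₀)·log₁₀(σ'_f/σ'_0) = 0.39×3.7/(1+0.74)×log₁₀(107.87/46.682)
    = 0.82931 × 0.36375 = 0.3017 m

S_c ≈ 0.302 m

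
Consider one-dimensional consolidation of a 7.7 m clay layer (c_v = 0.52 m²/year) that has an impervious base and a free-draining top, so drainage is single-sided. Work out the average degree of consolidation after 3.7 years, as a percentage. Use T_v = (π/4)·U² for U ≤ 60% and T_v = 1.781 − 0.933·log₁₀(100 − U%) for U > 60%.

Drainage path length: H_d = H = 7.7 m (single drainage).
T_v = c_v·t/H_d² = 0.52×3.7/7.7² = 0.032451.
T_v = 0.032451 corresponds to the U ≤ 60% branch:
U = √(4T_v/π) = 0.2033

U ≈ 20.3 %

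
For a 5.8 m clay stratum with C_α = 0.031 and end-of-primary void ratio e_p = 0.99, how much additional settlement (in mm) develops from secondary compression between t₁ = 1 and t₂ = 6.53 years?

S_s ≈ 73.6 mm

Secondary compression: S_s = C_α·H/(1+e_p)·log₁₀(t₂/t₁)
S_s = 0.031×5.8/(1+0.99)×log₁₀(6.53/1)
    = 0.09035 × 0.8149 = 0.07363 m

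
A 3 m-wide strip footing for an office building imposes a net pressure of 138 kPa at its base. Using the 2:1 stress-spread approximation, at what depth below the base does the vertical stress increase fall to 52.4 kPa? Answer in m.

z ≈ 4.9 m

2:1 spreading — at depth z the loaded area has grown by z in each plan dimension:
qB/(B+z) = Δσ_z ⇒ z = qB/Δσ_z − B = 138×3/52.4 − 3 = 4.901 m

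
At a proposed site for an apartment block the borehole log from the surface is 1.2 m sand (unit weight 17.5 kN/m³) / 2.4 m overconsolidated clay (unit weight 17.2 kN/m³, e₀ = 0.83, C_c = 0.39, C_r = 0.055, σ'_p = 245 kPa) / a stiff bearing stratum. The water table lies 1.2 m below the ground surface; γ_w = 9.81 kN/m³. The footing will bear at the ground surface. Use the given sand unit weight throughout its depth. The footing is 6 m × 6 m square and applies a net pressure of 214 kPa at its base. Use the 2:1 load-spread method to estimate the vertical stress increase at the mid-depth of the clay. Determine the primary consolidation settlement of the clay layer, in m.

S_c ≈ 0.0482 m

Mid-depth of clay below the ground surface: z = 1.2 + 2.4/2 = 2.4 m.
Total vertical stress at mid-clay: σ_v = 17.5×1.2 + 17.2×1.2 = 41.64 kPa.
Pore pressure: u = 9.81×(2.4 − 1.2) = 11.772 kPa.
Initial effective stress: σ'_0 = σ_v − u = 41.64 − 11.772 = 29.868 kPa.
Stress increase at mid-clay by the 2:1 spreading method:
Δσ = qBL/((B+z)(L+z)) = 214×6×6/((6+2.4)(6+2.4)) = 109.18 kPa
Final effective stress: σ'_f = 29.868 + 109.18 = 139.05 kPa.
σ'_f = 139.05 ≤ σ'_p = 245 kPa, so the clay remains overconsolidated and only the recompression index applies:
S_c = C_r·H/(1+e₀)·log₁₀(σ'_f/σ'_0) = 0.055×2.4/1.83×log₁₀(139.05/29.868)
    = 0.072133 × 0.66796 = 0.04818 m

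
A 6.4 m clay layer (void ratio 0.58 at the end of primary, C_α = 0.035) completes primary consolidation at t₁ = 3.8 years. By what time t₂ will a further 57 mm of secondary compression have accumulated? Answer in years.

t₂ ≈ 9.59 years

S_s = C_α·H/(1+e_p)·log₁₀(t₂/t₁) ⇒ log₁₀(t₂/t₁) = S_s·(1+e_p)/(C_α·H).
log₁₀(t₂/t₁) = 0.057 × (1+0.58) / (0.035×6.4) = 0.4021
t₂ = t₁ × 10^0.4021 = 3.8 × 2.524 = 9.59 years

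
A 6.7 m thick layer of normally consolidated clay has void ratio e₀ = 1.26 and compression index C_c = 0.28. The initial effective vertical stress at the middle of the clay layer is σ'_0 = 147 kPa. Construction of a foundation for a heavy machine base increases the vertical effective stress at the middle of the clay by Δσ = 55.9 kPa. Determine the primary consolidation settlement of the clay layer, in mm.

Final effective stress: σ'_f = σ'_0 + Δσ = 147 + 55.9 = 202.9 kPa.
Normally consolidated clay, so the full stress increment lies on the virgin compression line:
S_c = C_c·H/(1+e₀)·log₁₀(σ'_f/σ'_0) = 0.28×6.7/(1+1.26)×log₁₀(202.9/147)
    = 0.83009 × 0.13996 = 0.1162 m

S_c ≈ 116 mm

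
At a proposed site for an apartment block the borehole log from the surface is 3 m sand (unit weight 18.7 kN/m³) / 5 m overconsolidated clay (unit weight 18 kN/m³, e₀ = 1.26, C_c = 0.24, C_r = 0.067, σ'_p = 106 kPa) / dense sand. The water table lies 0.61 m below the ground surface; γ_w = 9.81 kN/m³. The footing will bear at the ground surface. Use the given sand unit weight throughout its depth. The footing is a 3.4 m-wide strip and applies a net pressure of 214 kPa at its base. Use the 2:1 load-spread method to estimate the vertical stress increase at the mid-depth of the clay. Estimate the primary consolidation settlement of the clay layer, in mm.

Mid-depth of clay below the ground surface: z = 3 + 5/2 = 5.5 m.
Total vertical stress at mid-clay: σ_v = 18.7×3 + 18×2.5 = 101.1 kPa.
Pore pressure: u = 9.81×(5.5 − 0.61) = 47.971 kPa.
Initial effective stress: σ'_0 = σ_v − u = 101.1 − 47.971 = 53.129 kPa.
Stress increase at mid-clay by the 2:1 spreading method:
Δσ = qB/(B+z) = 214×3.4/(3.4+5.5) = 81.753 kPa
Final effective stress: σ'_f = 53.129 + 81.753 = 134.88 kPa.
σ'_f = 134.88 > σ'_p = 106 kPa, so the stress path crosses the preconsolidation pressure — recompression up to σ'_p, then virgin compression beyond:
S_c = H/(1+e₀)·[C_r·log₁₀(σ'_p/σ'_0) + C_c·log₁₀(σ'_f/σ'_p)]
    = 5/2.26 × [0.067×log₁₀(106/53.129) + 0.24×log₁₀(134.88/106)]
    = 2.2124 × [0.020098 + 0.025114] = 0.1 m

S_c ≈ 100 mm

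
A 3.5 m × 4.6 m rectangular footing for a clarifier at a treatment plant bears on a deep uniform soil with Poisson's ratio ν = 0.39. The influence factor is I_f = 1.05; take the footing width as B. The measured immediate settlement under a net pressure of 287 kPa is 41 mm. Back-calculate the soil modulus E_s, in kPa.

E_s ≈ 21800 kPa

S_e = q·B·(1−ν²)/E_s · I_f  ⇒  E_s = q·B·(1−ν²)·I_f / S_e.
E_s = 287 × 3.5 × 0.8479 × 1.05 / 0.041 = 21810 kPa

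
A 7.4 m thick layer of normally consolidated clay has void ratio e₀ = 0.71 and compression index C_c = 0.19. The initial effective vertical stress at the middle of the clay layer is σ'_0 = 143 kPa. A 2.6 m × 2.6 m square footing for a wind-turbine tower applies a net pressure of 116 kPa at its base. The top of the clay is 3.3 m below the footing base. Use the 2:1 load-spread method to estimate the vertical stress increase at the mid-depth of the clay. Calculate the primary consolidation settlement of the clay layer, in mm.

S_c ≈ 20.6 mm

Mid-depth of clay below the footing base: z = 3.3 + 7.4/2 = 7 m.
Stress increase at mid-clay by the 2:1 spreading method:
Δσ = qBL/((B+z)(L+z)) = 116×2.6×2.6/((2.6+7)(2.6+7)) = 8.5087 kPa
Final effective stress: σ'_f = σ'_0 + Δσ = 143 + 8.5087 = 151.51 kPa.
Normally consolidated clay, so the full stress increment lies on the virgin compression line:
S_c = C_c·H/(1+e₀)·log₁₀(σ'_f/σ'_0) = 0.19×7.4/(1+0.71)×log₁₀(151.51/143)
    = 0.82222 × 0.025105 = 0.02064 m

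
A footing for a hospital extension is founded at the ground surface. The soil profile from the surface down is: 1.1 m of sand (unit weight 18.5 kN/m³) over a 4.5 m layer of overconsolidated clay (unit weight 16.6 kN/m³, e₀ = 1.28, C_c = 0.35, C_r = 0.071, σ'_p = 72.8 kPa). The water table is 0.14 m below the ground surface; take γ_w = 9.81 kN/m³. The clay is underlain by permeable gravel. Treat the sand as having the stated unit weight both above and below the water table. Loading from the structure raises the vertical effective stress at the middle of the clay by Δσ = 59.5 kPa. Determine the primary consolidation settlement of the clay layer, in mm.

Mid-depth of clay below the ground surface: z = 1.1 + 4.5/2 = 3.35 m.
Total vertical stress at mid-clay: σ_v = 18.5×1.1 + 16.6×2.25 = 57.7 kPa.
Pore pressure: u = 9.81×(3.35 − 0.14) = 31.49 kPa.
Initial effective stress: σ'_0 = σ_v − u = 57.7 − 31.49 = 26.21 kPa.
Final effective stress: σ'_f = 26.21 + 59.5 = 85.71 kPa.
σ'_f = 85.71 > σ'_p = 72.8 kPa, so the stress path crosses the preconsolidation pressure — recompression up to σ'_p, then virgin compression beyond:
S_c = H/(1+e₀)·[C_r·log₁₀(σ'_p/σ'_0) + C_c·log₁₀(σ'_f/σ'_p)]
    = 4.5/2.28 × [0.071×log₁₀(72.8/26.21) + 0.35×log₁₀(85.71/72.8)]
    = 1.9737 × [0.0315 + 0.024815] = 0.1111 m

S_c ≈ 111 mm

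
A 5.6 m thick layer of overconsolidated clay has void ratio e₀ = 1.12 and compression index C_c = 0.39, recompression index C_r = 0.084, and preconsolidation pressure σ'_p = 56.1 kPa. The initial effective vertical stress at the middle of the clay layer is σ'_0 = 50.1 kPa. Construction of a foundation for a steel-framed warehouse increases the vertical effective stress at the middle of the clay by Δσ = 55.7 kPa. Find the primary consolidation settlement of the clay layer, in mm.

Final effective stress: σ'_f = 50.1 + 55.7 = 105.8 kPa.
σ'_f = 105.8 > σ'_p = 56.1 kPa, so the stress path crosses the preconsolidation pressure — recompression up to σ'_p, then virgin compression beyond:
S_c = H/(1+e₀)·[C_r·log₁₀(σ'_p/σ'_0) + C_c·log₁₀(σ'_f/σ'_p)]
    = 5.6/2.12 × [0.084×log₁₀(56.1/50.1) + 0.39×log₁₀(105.8/56.1)]
    = 2.6415 × [0.0041265 + 0.10745] = 0.2947 m

S_c ≈ 295 mm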